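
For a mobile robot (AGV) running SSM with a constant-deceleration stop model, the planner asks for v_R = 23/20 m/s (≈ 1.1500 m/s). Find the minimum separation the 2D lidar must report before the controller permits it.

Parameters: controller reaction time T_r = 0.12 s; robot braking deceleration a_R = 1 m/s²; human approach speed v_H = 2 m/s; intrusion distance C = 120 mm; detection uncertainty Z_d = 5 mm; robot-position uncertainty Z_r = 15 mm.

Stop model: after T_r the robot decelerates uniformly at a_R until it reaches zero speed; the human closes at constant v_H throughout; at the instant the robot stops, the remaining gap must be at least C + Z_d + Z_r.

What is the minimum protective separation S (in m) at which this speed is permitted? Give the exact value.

S_min = 13917/4000 m = 3.4792 m

T_s = v_R/a_R = (23/20)/1 = 1.1500 s
reaction-phase robot travel = 1.1500·0.1200 = 0.1380 m
robot under decel: 1.1500²/(2·1.0000) = 0.6613 m
person approaches 2.0000·(0.1200+1.1500) = 2.5400 m
residual clearance needed = 0.1200+0.0050+0.0150 = 0.1400 m
S_min ≈ 0.1380+0.6613+2.5400+0.1400  ⇒  S_min = 13917/4000 m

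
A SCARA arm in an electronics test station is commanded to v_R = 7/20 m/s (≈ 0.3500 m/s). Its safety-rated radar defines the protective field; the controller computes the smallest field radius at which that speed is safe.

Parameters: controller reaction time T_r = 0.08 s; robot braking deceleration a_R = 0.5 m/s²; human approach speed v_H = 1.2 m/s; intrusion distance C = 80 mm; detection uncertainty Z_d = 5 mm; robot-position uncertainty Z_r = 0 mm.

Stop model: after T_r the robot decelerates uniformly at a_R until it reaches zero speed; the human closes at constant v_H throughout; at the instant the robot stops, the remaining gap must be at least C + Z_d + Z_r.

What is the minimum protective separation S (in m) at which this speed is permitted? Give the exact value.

stop time T_s = (7/20)/(1/2) = 0.7000 s
reaction-phase robot travel = 0.3500·0.0800 = 0.0280 m
robot under decel: 0.3500²/(2·0.5000) = 0.1225 m
person approaches 1.2000·(0.0800+0.7000) = 0.9360 m
residual clearance needed = 0.0800+0.0050+0.0000 = 0.0850 m
S_min ≈ 0.0280+0.1225+0.9360+0.0850  ⇒  S_min = 2343/2000 m

S_min = 2343/2000 m = 1.1715 m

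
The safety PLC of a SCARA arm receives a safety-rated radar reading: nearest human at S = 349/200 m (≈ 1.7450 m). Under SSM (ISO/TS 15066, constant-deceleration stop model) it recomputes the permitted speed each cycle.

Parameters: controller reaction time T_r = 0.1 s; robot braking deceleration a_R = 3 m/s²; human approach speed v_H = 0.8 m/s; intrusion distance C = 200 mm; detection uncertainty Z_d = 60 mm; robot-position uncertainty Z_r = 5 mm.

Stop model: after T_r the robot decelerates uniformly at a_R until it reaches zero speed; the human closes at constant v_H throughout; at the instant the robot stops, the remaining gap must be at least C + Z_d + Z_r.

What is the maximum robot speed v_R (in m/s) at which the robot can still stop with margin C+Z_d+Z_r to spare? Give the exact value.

v_R_max = 2 m/s = 2.0000 m/s

quadratic (1/6)·v² + (11/30)·v + (-7/5) = 0
  disc = (11/30)² − 4·(1/6)·(-7/5) = 961/900 ; √disc = 31/30
  v_R = (−(11/30) + 31/30) / (2·(1/6)) = 2 m/s
check:
T_s = v_R/a_R = 2/3 = 0.6667 s
robot covers v_R·T_r = 2.0000·0.1000 = 0.2000 m before braking
robot covers 2.0000·0.6667 − ½·3.0000·0.6667² = 0.6667 m while stopping
human over T_r+T_s: 0.8000·(0.1000+0.6667) = 0.6133 m
C+Z_d+Z_r = 0.2000+0.0600+0.0050 = 0.2650 m
sum ≈ 0.2000+0.6667+0.6133+0.2650 ≈ 1.7450 m = S ✓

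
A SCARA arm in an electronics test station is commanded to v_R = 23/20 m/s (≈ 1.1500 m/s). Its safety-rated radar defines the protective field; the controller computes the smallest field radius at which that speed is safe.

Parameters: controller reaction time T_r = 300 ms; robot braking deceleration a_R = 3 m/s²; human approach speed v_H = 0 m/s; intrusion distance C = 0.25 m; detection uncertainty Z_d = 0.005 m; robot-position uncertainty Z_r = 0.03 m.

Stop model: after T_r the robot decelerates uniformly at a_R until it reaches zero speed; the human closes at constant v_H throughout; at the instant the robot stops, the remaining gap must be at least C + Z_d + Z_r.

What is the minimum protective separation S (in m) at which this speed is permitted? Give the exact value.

S_min = 2041/2400 m = 0.8504 m

stop time T_s = (23/20)/3 = 0.3833 s
reaction-phase robot travel = 1.1500·0.3000 = 0.3450 m
braking distance = 1.1500²/(2·3.0000) = 0.2204 m
human closes 0.0000·0.6833 = 0.0000 m
residual clearance needed = 0.2500+0.0050+0.0300 = 0.2850 m
S_min ≈ 0.3450+0.2204+0.0000+0.2850  ⇒  S_min = 2041/2400 m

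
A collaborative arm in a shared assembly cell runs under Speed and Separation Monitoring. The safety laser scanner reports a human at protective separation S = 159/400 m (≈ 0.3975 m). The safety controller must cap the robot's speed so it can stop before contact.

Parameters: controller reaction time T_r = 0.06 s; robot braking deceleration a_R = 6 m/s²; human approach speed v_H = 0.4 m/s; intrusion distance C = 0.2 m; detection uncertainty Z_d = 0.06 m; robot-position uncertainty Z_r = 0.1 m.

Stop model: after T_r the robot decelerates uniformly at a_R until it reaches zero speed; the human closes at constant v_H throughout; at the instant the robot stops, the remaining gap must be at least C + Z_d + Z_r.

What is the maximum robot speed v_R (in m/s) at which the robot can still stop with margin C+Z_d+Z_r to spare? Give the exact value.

at the boundary: (1/12)·v² + (19/150)·v + (-27/2000) = 0
  disc = (19/150)² − 4·(1/12)·(-27/2000) = 1849/90000 ; √disc = 43/300
  v_R = (−(19/150) + 43/300) / (2·(1/12)) = 1/10 m/s
check:
T_s = v_R/a_R = (1/10)/6 = 0.0167 s
robot in T_r: 0.1000·0.0600 = 0.0060 m
robot under decel: 0.1000²/(2·6.0000) = 0.0008 m
human over T_r+T_s: 0.4000·(0.0600+0.0167) = 0.0307 m
margins: 0.2000+0.0600+0.1000 = 0.3600 m
sum ≈ 0.0060+0.0008+0.0307+0.3600 ≈ 0.3975 m = S ✓

v_R_max = 1/10 m/s = 0.1000 m/s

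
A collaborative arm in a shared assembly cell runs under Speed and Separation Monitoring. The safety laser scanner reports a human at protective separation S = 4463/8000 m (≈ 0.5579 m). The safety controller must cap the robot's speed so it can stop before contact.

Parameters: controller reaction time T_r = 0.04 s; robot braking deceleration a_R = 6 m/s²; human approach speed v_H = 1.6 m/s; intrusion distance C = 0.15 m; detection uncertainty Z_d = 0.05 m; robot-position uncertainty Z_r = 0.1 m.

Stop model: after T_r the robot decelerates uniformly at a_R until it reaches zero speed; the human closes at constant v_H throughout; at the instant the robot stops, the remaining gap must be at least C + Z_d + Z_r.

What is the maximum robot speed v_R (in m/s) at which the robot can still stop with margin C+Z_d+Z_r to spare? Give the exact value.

v_R_max = 11/20 m/s = 0.5500 m/s

quadratic (1/12)·v² + (23/75)·v + (-1551/8000) = 0
  disc = (23/75)² − 4·(1/12)·(-1551/8000) = 57121/360000 ; √disc = 239/600
  v_R = (−(23/75) + 239/600) / (2·(1/12)) = 11/20 m/s
check:
stop time T_s = (11/20)/6 = 0.0917 s
reaction-phase robot travel = 0.5500·0.0400 = 0.0220 m
robot under decel: 0.5500²/(2·6.0000) = 0.0252 m
human over T_r+T_s: 1.6000·(0.0400+0.0917) = 0.2107 m
margins: 0.1500+0.0500+0.1000 = 0.3000 m
sum ≈ 0.0220+0.0252+0.2107+0.3000 ≈ 0.5579 m = S ✓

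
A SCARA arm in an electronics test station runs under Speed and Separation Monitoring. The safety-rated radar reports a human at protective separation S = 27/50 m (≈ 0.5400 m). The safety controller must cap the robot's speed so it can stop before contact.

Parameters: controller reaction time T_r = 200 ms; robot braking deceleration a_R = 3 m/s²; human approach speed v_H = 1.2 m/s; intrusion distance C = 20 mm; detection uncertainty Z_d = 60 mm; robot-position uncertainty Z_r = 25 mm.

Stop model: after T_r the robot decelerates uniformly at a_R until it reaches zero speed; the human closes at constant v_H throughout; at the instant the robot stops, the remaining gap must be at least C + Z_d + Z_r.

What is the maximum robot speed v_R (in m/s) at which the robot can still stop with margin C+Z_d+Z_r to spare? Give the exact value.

v_R_max = 3/10 m/s = 0.3000 m/s

quadratic (1/6)·v² + (3/5)·v + (-39/200) = 0
  disc = (3/5)² − 4·(1/6)·(-39/200) = 49/100 ; √disc = 7/10
  v_R = (−(3/5) + 7/10) / (2·(1/6)) = 3/10 m/s
check:
stop time T_s = (3/10)/3 = 0.1000 s
robot covers v_R·T_r = 0.3000·0.2000 = 0.0600 m before braking
braking distance = 0.3000²/(2·3.0000) = 0.0150 m
human closes 1.2000·0.3000 = 0.3600 m
C+Z_d+Z_r = 0.0200+0.0600+0.0250 = 0.1050 m
sum ≈ 0.0600+0.0150+0.3600+0.1050 ≈ 0.5400 m = S ✓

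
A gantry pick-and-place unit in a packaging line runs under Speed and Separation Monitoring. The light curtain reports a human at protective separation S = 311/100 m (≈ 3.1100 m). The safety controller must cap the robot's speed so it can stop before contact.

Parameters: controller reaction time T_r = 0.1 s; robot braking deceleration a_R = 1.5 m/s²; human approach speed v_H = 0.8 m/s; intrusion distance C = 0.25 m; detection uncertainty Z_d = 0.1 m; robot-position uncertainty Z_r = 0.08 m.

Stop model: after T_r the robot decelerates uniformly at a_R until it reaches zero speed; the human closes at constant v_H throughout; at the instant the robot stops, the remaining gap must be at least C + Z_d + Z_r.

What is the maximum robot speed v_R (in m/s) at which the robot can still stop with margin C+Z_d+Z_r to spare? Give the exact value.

v_R_max = 2 m/s = 2.0000 m/s

collect terms ⇒ (1/3)·v_R² + (19/30)·v_R + (-13/5) = 0
  disc = (19/30)² − 4·(1/3)·(-13/5) = 3481/900 ; √disc = 59/30
  v_R = (−(19/30) + 59/30) / (2·(1/3)) = 2 m/s
check:
stop time T_s = 2/(3/2) = 1.3333 s
reaction-phase robot travel = 2.0000·0.1000 = 0.2000 m
braking distance = 2.0000²/(2·1.5000) = 1.3333 m
person approaches 0.8000·(0.1000+1.3333) = 1.1467 m
C+Z_d+Z_r = 0.2500+0.1000+0.0800 = 0.4300 m
sum ≈ 0.2000+1.3333+1.1467+0.4300 ≈ 3.1100 m = S ✓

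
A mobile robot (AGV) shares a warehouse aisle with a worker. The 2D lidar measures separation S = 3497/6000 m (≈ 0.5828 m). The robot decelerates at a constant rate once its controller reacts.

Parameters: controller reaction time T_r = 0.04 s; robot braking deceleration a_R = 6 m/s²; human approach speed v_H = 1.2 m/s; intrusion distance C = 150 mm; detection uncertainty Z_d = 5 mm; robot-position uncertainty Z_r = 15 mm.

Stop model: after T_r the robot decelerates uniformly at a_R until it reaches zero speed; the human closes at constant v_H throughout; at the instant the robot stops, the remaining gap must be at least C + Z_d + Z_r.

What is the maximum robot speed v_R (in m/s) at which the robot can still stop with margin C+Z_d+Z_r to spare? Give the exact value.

v_R_max = 11/10 m/s = 1.1000 m/s

quadratic (1/12)·v² + (6/25)·v + (-2189/6000) = 0
  disc = (6/25)² − 4·(1/12)·(-2189/6000) = 16129/90000 ; √disc = 127/300
  v_R = (−(6/25) + 127/300) / (2·(1/12)) = 11/10 m/s
check:
braking lasts T_s = (11/10)/6 = 0.1833 s
reaction-phase robot travel = 1.1000·0.0400 = 0.0440 m
robot under decel: 1.1000²/(2·6.0000) = 0.1008 m
person approaches 1.2000·(0.0400+0.1833) = 0.2680 m
residual clearance needed = 0.1500+0.0050+0.0150 = 0.1700 m
sum ≈ 0.0440+0.1008+0.2680+0.1700 ≈ 0.5828 m = S ✓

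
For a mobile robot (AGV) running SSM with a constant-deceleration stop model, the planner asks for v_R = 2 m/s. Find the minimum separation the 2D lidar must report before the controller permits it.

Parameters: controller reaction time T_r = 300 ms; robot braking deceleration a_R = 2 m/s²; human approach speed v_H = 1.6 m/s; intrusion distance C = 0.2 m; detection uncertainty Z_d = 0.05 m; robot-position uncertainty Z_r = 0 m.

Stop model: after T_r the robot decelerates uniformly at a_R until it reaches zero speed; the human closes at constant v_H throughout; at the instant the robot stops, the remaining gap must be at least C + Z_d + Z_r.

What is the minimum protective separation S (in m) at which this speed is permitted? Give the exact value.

braking lasts T_s = 2/2 = 1.0000 s
robot covers v_R·T_r = 2.0000·0.3000 = 0.6000 m before braking
braking distance = 2.0000²/(2·2.0000) = 1.0000 m
human closes 1.6000·1.3000 = 2.0800 m
C+Z_d+Z_r = 0.2000+0.0500+0.0000 = 0.2500 m
S_min ≈ 0.6000+1.0000+2.0800+0.2500  ⇒  S_min = 393/100 m

S_min = 393/100 m = 3.9300 m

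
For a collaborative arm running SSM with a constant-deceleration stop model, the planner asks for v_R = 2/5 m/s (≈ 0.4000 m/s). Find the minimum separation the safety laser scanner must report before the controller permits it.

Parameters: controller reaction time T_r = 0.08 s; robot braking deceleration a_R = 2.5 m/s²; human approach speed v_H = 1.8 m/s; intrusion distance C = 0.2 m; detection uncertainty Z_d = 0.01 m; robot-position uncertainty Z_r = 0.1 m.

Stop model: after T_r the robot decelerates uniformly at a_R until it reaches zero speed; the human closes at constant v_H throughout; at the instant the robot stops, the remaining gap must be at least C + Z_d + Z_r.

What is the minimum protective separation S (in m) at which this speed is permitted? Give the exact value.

T_s = v_R/a_R = (2/5)/(5/2) = 0.1600 s
reaction-phase robot travel = 0.4000·0.0800 = 0.0320 m
braking distance = 0.4000²/(2·2.5000) = 0.0320 m
person approaches 1.8000·(0.0800+0.1600) = 0.4320 m
residual clearance needed = 0.2000+0.0100+0.1000 = 0.3100 m
S_min ≈ 0.0320+0.0320+0.4320+0.3100  ⇒  S_min = 403/500 m

S_min = 403/500 m = 0.8060 m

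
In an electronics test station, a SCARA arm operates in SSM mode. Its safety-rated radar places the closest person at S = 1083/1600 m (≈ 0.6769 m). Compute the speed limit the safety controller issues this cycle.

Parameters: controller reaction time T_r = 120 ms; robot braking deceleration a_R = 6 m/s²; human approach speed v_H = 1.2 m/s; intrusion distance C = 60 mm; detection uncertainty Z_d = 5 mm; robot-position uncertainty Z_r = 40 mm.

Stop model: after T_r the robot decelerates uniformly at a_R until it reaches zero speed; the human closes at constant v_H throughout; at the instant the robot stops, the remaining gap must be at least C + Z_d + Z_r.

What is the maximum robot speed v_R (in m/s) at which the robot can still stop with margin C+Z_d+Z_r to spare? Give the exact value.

v_R_max = 21/20 m/s = 1.0500 m/s

at the boundary: (1/12)·v² + (8/25)·v + (-3423/8000) = 0
  disc = (8/25)² − 4·(1/12)·(-3423/8000) = 9801/40000 ; √disc = 99/200
  v_R = (−(8/25) + 99/200) / (2·(1/12)) = 21/20 m/s
check:
T_s = v_R/a_R = (21/20)/6 = 0.1750 s
robot covers v_R·T_r = 1.0500·0.1200 = 0.1260 m before braking
robot covers 1.0500·0.1750 − ½·6.0000·0.1750² = 0.0919 m while stopping
human over T_r+T_s: 1.2000·(0.1200+0.1750) = 0.3540 m
C+Z_d+Z_r = 0.0600+0.0050+0.0400 = 0.1050 m
sum ≈ 0.1260+0.0919+0.3540+0.1050 ≈ 0.6769 m = S ✓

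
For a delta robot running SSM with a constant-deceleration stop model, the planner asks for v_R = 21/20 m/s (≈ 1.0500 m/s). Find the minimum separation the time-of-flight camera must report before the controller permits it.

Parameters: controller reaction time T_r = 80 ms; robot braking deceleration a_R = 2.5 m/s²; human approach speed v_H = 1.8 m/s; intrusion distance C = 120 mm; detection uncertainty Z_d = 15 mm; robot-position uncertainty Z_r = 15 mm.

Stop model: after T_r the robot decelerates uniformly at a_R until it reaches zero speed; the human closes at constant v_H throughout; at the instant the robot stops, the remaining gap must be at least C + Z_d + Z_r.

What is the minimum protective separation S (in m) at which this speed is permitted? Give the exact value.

S_min = 2709/2000 m = 1.3545 m

braking lasts T_s = (21/20)/(5/2) = 0.4200 s
robot in T_r: 1.0500·0.0800 = 0.0840 m
robot under decel: 1.0500²/(2·2.5000) = 0.2205 m
human closes 1.8000·0.5000 = 0.9000 m
residual clearance needed = 0.1200+0.0150+0.0150 = 0.1500 m
S_min ≈ 0.0840+0.2205+0.9000+0.1500  ⇒  S_min = 2709/2000 m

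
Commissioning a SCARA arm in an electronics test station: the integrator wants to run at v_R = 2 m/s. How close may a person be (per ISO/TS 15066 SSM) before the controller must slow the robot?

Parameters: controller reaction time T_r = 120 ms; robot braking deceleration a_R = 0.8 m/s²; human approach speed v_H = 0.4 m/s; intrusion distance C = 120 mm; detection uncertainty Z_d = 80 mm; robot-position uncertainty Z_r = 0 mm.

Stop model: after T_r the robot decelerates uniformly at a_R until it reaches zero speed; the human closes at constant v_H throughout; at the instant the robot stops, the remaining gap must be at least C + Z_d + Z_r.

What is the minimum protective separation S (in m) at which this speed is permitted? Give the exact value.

T_s = v_R/a_R = 2/(4/5) = 2.5000 s
robot in T_r: 2.0000·0.1200 = 0.2400 m
robot covers 2.0000·2.5000 − ½·0.8000·2.5000² = 2.5000 m while stopping
human over T_r+T_s: 0.4000·(0.1200+2.5000) = 1.0480 m
C+Z_d+Z_r = 0.1200+0.0800+0.0000 = 0.2000 m
S_min ≈ 0.2400+2.5000+1.0480+0.2000  ⇒  S_min = 997/250 m

S_min = 997/250 m = 3.9880 m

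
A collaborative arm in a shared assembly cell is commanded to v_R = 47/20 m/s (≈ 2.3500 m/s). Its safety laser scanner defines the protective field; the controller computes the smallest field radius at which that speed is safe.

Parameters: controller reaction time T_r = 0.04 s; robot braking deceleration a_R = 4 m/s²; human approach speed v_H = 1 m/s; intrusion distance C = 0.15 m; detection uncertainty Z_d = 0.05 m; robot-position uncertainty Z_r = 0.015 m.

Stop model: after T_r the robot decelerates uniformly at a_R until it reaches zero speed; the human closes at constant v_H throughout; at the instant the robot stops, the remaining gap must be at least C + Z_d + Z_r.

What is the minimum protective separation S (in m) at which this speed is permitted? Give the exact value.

braking lasts T_s = (47/20)/4 = 0.5875 s
reaction-phase robot travel = 2.3500·0.0400 = 0.0940 m
robot covers 2.3500·0.5875 − ½·4.0000·0.5875² = 0.6903 m while stopping
human over T_r+T_s: 1.0000·(0.0400+0.5875) = 0.6275 m
residual clearance needed = 0.1500+0.0500+0.0150 = 0.2150 m
S_min ≈ 0.0940+0.6903+0.6275+0.2150  ⇒  S_min = 26029/16000 m

S_min = 26029/16000 m = 1.6268 m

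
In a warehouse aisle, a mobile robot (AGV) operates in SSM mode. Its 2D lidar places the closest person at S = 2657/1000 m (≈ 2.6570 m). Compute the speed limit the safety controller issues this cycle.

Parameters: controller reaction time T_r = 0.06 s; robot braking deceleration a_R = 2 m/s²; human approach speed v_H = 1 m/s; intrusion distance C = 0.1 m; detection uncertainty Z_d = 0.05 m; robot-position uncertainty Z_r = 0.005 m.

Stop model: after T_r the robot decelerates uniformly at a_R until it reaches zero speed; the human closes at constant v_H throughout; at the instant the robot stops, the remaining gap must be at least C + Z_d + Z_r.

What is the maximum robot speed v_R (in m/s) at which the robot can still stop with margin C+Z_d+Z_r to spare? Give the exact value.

v_R_max = 11/5 m/s = 2.2000 m/s

collect terms ⇒ (1/4)·v_R² + (14/25)·v_R + (-1221/500) = 0
  disc = (14/25)² − 4·(1/4)·(-1221/500) = 6889/2500 ; √disc = 83/50
  v_R = (−(14/25) + 83/50) / (2·(1/4)) = 11/5 m/s
check:
T_s = v_R/a_R = (11/5)/2 = 1.1000 s
reaction-phase robot travel = 2.2000·0.0600 = 0.1320 m
robot covers 2.2000·1.1000 − ½·2.0000·1.1000² = 1.2100 m while stopping
person approaches 1.0000·(0.0600+1.1000) = 1.1600 m
residual clearance needed = 0.1000+0.0500+0.0050 = 0.1550 m
sum ≈ 0.1320+1.2100+1.1600+0.1550 ≈ 2.6570 m = S ✓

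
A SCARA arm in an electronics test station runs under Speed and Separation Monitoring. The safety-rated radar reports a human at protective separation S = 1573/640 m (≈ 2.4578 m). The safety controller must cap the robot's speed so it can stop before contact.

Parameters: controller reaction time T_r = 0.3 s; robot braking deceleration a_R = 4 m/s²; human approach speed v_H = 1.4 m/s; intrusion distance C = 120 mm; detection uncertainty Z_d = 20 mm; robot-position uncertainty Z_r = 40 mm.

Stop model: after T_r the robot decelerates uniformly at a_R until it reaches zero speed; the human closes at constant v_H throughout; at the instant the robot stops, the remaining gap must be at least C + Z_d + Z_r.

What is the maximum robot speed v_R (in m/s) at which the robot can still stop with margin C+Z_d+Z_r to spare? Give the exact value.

quadratic (1/8)·v² + (13/20)·v + (-1189/640) = 0
  disc = (13/20)² − 4·(1/8)·(-1189/640) = 8649/6400 ; √disc = 93/80
  v_R = (−(13/20) + 93/80) / (2·(1/8)) = 41/20 m/s
check:
T_s = v_R/a_R = (41/20)/4 = 0.5125 s
reaction-phase robot travel = 2.0500·0.3000 = 0.6150 m
robot covers 2.0500·0.5125 − ½·4.0000·0.5125² = 0.5253 m while stopping
human over T_r+T_s: 1.4000·(0.3000+0.5125) = 1.1375 m
C+Z_d+Z_r = 0.1200+0.0200+0.0400 = 0.1800 m
sum ≈ 0.6150+0.5253+1.1375+0.1800 ≈ 2.4578 m = S ✓

v_R_max = 41/20 m/s = 2.0500 m/s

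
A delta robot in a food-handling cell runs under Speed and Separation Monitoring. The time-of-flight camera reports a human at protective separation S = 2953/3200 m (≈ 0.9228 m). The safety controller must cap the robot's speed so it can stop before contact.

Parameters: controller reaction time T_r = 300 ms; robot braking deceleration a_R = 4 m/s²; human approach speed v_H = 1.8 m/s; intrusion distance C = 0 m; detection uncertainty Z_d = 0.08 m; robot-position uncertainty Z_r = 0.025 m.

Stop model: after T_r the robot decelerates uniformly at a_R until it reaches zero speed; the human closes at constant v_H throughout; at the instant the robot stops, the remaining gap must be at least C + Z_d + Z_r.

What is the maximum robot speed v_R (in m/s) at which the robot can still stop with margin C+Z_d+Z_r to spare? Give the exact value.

v_R_max = 7/20 m/s = 0.3500 m/s

at the boundary: (1/8)·v² + (3/4)·v + (-889/3200) = 0
  disc = (3/4)² − 4·(1/8)·(-889/3200) = 4489/6400 ; √disc = 67/80
  v_R = (−(3/4) + 67/80) / (2·(1/8)) = 7/20 m/s
check:
stop time T_s = (7/20)/4 = 0.0875 s
robot in T_r: 0.3500·0.3000 = 0.1050 m
braking distance = 0.3500²/(2·4.0000) = 0.0153 m
person approaches 1.8000·(0.3000+0.0875) = 0.6975 m
margins: 0.0000+0.0800+0.0250 = 0.1050 m
sum ≈ 0.1050+0.0153+0.6975+0.1050 ≈ 0.9228 m = S ✓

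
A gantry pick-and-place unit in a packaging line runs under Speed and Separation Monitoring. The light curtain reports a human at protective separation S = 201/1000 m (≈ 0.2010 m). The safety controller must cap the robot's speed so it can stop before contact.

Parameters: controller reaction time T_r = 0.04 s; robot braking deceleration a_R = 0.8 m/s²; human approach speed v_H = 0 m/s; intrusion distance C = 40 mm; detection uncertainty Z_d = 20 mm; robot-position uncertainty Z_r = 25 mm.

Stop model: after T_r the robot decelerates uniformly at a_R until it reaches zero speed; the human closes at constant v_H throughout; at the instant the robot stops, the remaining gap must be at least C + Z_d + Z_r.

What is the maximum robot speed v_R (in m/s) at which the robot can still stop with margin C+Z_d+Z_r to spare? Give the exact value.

v_R_max = 2/5 m/s = 0.4000 m/s

at the boundary: (5/8)·v² + (1/25)·v + (-29/250) = 0
  disc = (1/25)² − 4·(5/8)·(-29/250) = 729/2500 ; √disc = 27/50
  v_R = (−(1/25) + 27/50) / (2·(5/8)) = 2/5 m/s
check:
stop time T_s = (2/5)/(4/5) = 0.5000 s
robot in T_r: 0.4000·0.0400 = 0.0160 m
braking distance = 0.4000²/(2·0.8000) = 0.1000 m
human over T_r+T_s: 0.0000·(0.0400+0.5000) = 0.0000 m
residual clearance needed = 0.0400+0.0200+0.0250 = 0.0850 m
sum ≈ 0.0160+0.1000+0.0000+0.0850 ≈ 0.2010 m = S ✓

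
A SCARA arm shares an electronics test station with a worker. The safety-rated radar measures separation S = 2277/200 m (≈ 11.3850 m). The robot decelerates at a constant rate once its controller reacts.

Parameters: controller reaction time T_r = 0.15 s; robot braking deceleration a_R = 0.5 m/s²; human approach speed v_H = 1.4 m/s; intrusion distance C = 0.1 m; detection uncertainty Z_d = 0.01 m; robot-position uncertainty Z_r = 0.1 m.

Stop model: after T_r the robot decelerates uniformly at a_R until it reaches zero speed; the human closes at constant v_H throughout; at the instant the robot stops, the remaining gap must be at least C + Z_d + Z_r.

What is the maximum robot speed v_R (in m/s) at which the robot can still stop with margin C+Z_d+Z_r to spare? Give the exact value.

v_R_max = 43/20 m/s = 2.1500 m/s

collect terms ⇒ (1)·v_R² + (59/20)·v_R + (-2193/200) = 0
  disc = (59/20)² − 4·(1)·(-2193/200) = 841/16 ; √disc = 29/4
  v_R = (−(59/20) + 29/4) / (2·(1)) = 43/20 m/s
check:
braking lasts T_s = (43/20)/(1/2) = 4.3000 s
robot covers v_R·T_r = 2.1500·0.1500 = 0.3225 m before braking
robot under decel: 2.1500²/(2·0.5000) = 4.6225 m
human over T_r+T_s: 1.4000·(0.1500+4.3000) = 6.2300 m
residual clearance needed = 0.1000+0.0100+0.1000 = 0.2100 m
sum ≈ 0.3225+4.6225+6.2300+0.2100 ≈ 11.3850 m = S ✓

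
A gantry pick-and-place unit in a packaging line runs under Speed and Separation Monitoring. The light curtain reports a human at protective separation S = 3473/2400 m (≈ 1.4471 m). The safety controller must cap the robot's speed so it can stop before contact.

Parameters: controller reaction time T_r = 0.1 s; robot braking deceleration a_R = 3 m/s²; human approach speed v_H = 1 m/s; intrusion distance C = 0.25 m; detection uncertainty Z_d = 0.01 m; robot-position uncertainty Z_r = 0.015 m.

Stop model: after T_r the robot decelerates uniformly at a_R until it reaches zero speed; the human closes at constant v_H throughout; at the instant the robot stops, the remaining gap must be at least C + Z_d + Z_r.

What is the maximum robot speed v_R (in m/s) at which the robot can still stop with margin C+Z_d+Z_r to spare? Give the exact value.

v_R_max = 31/20 m/s = 1.5500 m/s

quadratic (1/6)·v² + (13/30)·v + (-2573/2400) = 0
  disc = (13/30)² − 4·(1/6)·(-2573/2400) = 361/400 ; √disc = 19/20
  v_R = (−(13/30) + 19/20) / (2·(1/6)) = 31/20 m/s
check:
T_s = v_R/a_R = (31/20)/3 = 0.5167 s
robot covers v_R·T_r = 1.5500·0.1000 = 0.1550 m before braking
braking distance = 1.5500²/(2·3.0000) = 0.4004 m
human over T_r+T_s: 1.0000·(0.1000+0.5167) = 0.6167 m
C+Z_d+Z_r = 0.2500+0.0100+0.0150 = 0.2750 m
sum ≈ 0.1550+0.4004+0.6167+0.2750 ≈ 1.4471 m = S ✓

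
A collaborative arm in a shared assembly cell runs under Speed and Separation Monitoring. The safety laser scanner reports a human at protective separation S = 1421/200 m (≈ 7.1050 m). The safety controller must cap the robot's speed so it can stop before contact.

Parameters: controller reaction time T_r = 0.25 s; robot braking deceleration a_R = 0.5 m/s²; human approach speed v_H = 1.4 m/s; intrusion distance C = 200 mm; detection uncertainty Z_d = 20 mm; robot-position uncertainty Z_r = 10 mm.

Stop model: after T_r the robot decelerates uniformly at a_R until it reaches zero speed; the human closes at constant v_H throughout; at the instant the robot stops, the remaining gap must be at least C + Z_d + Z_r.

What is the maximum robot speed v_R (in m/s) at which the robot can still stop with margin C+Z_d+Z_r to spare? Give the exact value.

at the boundary: (1)·v² + (61/20)·v + (-261/40) = 0
  disc = (61/20)² − 4·(1)·(-261/40) = 14161/400 ; √disc = 119/20
  v_R = (−(61/20) + 119/20) / (2·(1)) = 29/20 m/s
check:
stop time T_s = (29/20)/(1/2) = 2.9000 s
robot in T_r: 1.4500·0.2500 = 0.3625 m
robot covers 1.4500·2.9000 − ½·0.5000·2.9000² = 2.1025 m while stopping
human closes 1.4000·3.1500 = 4.4100 m
residual clearance needed = 0.2000+0.0200+0.0100 = 0.2300 m
sum ≈ 0.3625+2.1025+4.4100+0.2300 ≈ 7.1050 m = S ✓

v_R_max = 29/20 m/s = 1.4500 m/s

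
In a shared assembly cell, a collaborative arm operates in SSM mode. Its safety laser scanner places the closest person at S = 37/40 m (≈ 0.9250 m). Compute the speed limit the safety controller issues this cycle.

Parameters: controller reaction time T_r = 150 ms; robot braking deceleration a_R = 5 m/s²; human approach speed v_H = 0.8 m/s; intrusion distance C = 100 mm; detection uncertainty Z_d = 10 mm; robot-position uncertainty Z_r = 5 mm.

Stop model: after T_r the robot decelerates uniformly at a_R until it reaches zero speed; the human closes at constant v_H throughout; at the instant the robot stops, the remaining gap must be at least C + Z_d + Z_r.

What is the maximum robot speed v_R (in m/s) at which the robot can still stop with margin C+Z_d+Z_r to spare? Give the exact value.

v_R_max = 3/2 m/s = 1.5000 m/s

collect terms ⇒ (1/10)·v_R² + (31/100)·v_R + (-69/100) = 0
  disc = (31/100)² − 4·(1/10)·(-69/100) = 3721/10000 ; √disc = 61/100
  v_R = (−(31/100) + 61/100) / (2·(1/10)) = 3/2 m/s
check:
T_s = v_R/a_R = (3/2)/5 = 0.3000 s
robot in T_r: 1.5000·0.1500 = 0.2250 m
braking distance = 1.5000²/(2·5.0000) = 0.2250 m
human over T_r+T_s: 0.8000·(0.1500+0.3000) = 0.3600 m
margins: 0.1000+0.0100+0.0050 = 0.1150 m
sum ≈ 0.2250+0.2250+0.3600+0.1150 ≈ 0.9250 m = S ✓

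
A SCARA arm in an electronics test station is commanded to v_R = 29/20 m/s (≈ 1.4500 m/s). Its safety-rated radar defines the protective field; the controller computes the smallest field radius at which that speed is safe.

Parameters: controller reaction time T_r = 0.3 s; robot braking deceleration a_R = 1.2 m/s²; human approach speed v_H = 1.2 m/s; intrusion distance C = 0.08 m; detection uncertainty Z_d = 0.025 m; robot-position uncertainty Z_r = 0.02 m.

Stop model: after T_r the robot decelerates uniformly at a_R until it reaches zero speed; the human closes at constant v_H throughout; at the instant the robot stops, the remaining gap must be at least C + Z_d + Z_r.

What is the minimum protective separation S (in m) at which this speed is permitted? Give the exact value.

S_min = 15581/4800 m = 3.2460 m

stop time T_s = (29/20)/(6/5) = 1.2083 s
reaction-phase robot travel = 1.4500·0.3000 = 0.4350 m
robot under decel: 1.4500²/(2·1.2000) = 0.8760 m
human closes 1.2000·1.5083 = 1.8100 m
C+Z_d+Z_r = 0.0800+0.0250+0.0200 = 0.1250 m
S_min ≈ 0.4350+0.8760+1.8100+0.1250  ⇒  S_min = 15581/4800 m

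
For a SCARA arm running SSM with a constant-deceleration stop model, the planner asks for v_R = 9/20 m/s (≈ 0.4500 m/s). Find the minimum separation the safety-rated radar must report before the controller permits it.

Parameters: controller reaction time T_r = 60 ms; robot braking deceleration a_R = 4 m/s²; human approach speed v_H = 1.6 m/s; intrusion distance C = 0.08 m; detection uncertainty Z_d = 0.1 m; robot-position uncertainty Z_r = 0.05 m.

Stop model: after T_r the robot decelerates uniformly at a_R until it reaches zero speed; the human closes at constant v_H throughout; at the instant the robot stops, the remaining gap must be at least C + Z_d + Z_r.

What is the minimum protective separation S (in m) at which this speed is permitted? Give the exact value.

stop time T_s = (9/20)/4 = 0.1125 s
robot covers v_R·T_r = 0.4500·0.0600 = 0.0270 m before braking
robot covers 0.4500·0.1125 − ½·4.0000·0.1125² = 0.0253 m while stopping
person approaches 1.6000·(0.0600+0.1125) = 0.2760 m
C+Z_d+Z_r = 0.0800+0.1000+0.0500 = 0.2300 m
S_min ≈ 0.0270+0.0253+0.2760+0.2300  ⇒  S_min = 8933/16000 m

S_min = 8933/16000 m = 0.5583 m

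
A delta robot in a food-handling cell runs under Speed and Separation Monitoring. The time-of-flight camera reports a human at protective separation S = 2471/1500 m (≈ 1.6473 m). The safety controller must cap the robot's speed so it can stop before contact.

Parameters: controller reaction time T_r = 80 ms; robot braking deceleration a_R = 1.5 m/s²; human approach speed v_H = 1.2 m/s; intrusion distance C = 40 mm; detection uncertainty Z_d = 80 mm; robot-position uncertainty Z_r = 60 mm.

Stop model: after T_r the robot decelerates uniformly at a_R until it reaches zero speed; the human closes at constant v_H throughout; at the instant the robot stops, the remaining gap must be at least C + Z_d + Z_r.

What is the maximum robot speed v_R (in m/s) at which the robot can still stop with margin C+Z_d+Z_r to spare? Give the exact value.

v_R_max = 11/10 m/s = 1.1000 m/s

at the boundary: (1/3)·v² + (22/25)·v + (-2057/1500) = 0
  disc = (22/25)² − 4·(1/3)·(-2057/1500) = 14641/5625 ; √disc = 121/75
  v_R = (−(22/25) + 121/75) / (2·(1/3)) = 11/10 m/s
check:
stop time T_s = (11/10)/(3/2) = 0.7333 s
robot covers v_R·T_r = 1.1000·0.0800 = 0.0880 m before braking
braking distance = 1.1000²/(2·1.5000) = 0.4033 m
human over T_r+T_s: 1.2000·(0.0800+0.7333) = 0.9760 m
margins: 0.0400+0.0800+0.0600 = 0.1800 m
sum ≈ 0.0880+0.4033+0.9760+0.1800 ≈ 1.6473 m = S ✓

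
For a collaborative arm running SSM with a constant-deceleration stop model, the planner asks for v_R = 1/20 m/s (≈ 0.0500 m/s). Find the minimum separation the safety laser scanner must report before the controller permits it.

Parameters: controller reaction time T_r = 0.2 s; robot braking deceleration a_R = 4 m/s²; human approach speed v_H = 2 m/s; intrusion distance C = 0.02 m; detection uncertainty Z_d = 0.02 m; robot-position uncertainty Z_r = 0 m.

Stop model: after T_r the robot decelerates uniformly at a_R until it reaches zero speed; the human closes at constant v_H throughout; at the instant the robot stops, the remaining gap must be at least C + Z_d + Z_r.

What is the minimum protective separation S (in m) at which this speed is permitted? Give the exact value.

S_min = 1521/3200 m = 0.4753 m

braking lasts T_s = (1/20)/4 = 0.0125 s
robot in T_r: 0.0500·0.2000 = 0.0100 m
braking distance = 0.0500²/(2·4.0000) = 0.0003 m
human over T_r+T_s: 2.0000·(0.2000+0.0125) = 0.4250 m
margins: 0.0200+0.0200+0.0000 = 0.0400 m
S_min ≈ 0.0100+0.0003+0.4250+0.0400  ⇒  S_min = 1521/3200 m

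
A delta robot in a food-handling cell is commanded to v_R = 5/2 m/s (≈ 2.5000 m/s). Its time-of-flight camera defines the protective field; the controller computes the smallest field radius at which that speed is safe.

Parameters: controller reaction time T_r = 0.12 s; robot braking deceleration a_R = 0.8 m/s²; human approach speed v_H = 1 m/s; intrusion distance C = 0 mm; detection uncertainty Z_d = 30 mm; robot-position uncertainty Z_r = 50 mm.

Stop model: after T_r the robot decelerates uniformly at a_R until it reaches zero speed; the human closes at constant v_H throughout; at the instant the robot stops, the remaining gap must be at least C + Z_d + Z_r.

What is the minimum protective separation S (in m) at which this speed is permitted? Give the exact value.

S_min = 241/32 m = 7.5312 m

T_s = v_R/a_R = (5/2)/(4/5) = 3.1250 s
reaction-phase robot travel = 2.5000·0.1200 = 0.3000 m
robot under decel: 2.5000²/(2·0.8000) = 3.9062 m
person approaches 1.0000·(0.1200+3.1250) = 3.2450 m
C+Z_d+Z_r = 0.0000+0.0300+0.0500 = 0.0800 m
S_min ≈ 0.3000+3.9062+3.2450+0.0800  ⇒  S_min = 241/32 m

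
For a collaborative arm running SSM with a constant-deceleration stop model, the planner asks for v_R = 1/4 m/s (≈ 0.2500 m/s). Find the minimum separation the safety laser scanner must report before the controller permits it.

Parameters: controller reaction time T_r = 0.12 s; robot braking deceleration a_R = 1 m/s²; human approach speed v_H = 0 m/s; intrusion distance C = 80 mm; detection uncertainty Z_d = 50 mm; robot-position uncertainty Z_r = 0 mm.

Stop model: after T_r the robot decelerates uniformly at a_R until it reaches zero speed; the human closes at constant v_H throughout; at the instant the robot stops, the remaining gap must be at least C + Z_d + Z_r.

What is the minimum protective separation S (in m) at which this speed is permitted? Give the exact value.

S_min = 153/800 m = 0.1913 m

braking lasts T_s = (1/4)/1 = 0.2500 s
reaction-phase robot travel = 0.2500·0.1200 = 0.0300 m
robot covers 0.2500·0.2500 − ½·1.0000·0.2500² = 0.0312 m while stopping
human closes 0.0000·0.3700 = 0.0000 m
margins: 0.0800+0.0500+0.0000 = 0.1300 m
S_min ≈ 0.0300+0.0312+0.0000+0.1300  ⇒  S_min = 153/800 m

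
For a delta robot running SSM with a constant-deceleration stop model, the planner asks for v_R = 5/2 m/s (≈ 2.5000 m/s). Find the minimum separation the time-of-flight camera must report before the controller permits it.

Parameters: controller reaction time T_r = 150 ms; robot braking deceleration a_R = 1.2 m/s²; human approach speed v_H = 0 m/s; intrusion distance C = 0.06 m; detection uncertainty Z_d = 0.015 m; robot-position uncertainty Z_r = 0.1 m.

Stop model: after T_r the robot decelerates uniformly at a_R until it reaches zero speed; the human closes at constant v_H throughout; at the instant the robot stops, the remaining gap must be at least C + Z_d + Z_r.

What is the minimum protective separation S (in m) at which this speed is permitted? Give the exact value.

S_min = 757/240 m = 3.1542 m

T_s = v_R/a_R = (5/2)/(6/5) = 2.0833 s
robot in T_r: 2.5000·0.1500 = 0.3750 m
robot under decel: 2.5000²/(2·1.2000) = 2.6042 m
human over T_r+T_s: 0.0000·(0.1500+2.0833) = 0.0000 m
C+Z_d+Z_r = 0.0600+0.0150+0.1000 = 0.1750 m
S_min ≈ 0.3750+2.6042+0.0000+0.1750  ⇒  S_min = 757/240 m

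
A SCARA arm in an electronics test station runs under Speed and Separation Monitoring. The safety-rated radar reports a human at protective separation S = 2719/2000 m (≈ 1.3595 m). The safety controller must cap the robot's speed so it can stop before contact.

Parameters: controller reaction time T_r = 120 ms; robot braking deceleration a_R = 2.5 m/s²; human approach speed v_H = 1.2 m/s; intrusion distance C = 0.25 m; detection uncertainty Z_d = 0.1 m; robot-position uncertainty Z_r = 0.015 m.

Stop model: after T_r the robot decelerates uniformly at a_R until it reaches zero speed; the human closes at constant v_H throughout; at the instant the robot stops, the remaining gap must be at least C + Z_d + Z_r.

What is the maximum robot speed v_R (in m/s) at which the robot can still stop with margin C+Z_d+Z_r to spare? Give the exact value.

collect terms ⇒ (1/5)·v_R² + (3/5)·v_R + (-1701/2000) = 0
  disc = (3/5)² − 4·(1/5)·(-1701/2000) = 2601/2500 ; √disc = 51/50
  v_R = (−(3/5) + 51/50) / (2·(1/5)) = 21/20 m/s
check:
stop time T_s = (21/20)/(5/2) = 0.4200 s
reaction-phase robot travel = 1.0500·0.1200 = 0.1260 m
robot covers 1.0500·0.4200 − ½·2.5000·0.4200² = 0.2205 m while stopping
person approaches 1.2000·(0.1200+0.4200) = 0.6480 m
residual clearance needed = 0.2500+0.1000+0.0150 = 0.3650 m
sum ≈ 0.1260+0.2205+0.6480+0.3650 ≈ 1.3595 m = S ✓

v_R_max = 21/20 m/s = 1.0500 m/s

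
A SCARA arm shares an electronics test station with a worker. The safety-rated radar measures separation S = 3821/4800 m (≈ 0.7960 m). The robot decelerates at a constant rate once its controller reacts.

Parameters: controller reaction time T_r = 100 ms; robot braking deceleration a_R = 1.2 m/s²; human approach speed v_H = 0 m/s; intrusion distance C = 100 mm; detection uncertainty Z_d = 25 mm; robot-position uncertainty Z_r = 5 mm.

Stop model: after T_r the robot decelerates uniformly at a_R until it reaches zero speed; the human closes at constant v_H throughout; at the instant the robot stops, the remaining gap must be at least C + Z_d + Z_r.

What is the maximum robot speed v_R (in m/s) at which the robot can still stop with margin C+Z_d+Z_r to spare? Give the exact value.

v_R_max = 23/20 m/s = 1.1500 m/s

quadratic (5/12)·v² + (1/10)·v + (-3197/4800) = 0
  disc = (1/10)² − 4·(5/12)·(-3197/4800) = 16129/14400 ; √disc = 127/120
  v_R = (−(1/10) + 127/120) / (2·(5/12)) = 23/20 m/s
check:
T_s = v_R/a_R = (23/20)/(6/5) = 0.9583 s
reaction-phase robot travel = 1.1500·0.1000 = 0.1150 m
robot covers 1.1500·0.9583 − ½·1.2000·0.9583² = 0.5510 m while stopping
human over T_r+T_s: 0.0000·(0.1000+0.9583) = 0.0000 m
C+Z_d+Z_r = 0.1000+0.0250+0.0050 = 0.1300 m
sum ≈ 0.1150+0.5510+0.0000+0.1300 ≈ 0.7960 m = S ✓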